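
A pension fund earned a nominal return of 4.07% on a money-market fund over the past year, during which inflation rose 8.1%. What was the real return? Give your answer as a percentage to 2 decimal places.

Real return via the Fisher equation: (1 + 4.07%)/(1 + 8.1%) − 1 = 1.0407/1.081 − 1 ≈ -0.03728.

-3.73%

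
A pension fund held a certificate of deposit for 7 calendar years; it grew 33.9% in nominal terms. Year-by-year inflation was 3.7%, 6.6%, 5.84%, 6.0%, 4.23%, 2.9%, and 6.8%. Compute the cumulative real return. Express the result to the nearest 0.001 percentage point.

-5.744%

Cumulative inflation factor: 1.037 × 1.066 × 1.0584 × 1.060 × 1.0423 × 1.029 × 1.068 ≈ 1.42060.
Nominal growth factor: 1.33900. Real growth factor = 1.33900 / 1.42060 ≈ 0.94256.
Total real return ≈ -5.7439%.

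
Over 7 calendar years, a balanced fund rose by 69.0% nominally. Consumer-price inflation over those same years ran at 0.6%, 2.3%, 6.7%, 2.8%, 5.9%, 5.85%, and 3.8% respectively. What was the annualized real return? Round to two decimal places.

Cumulative inflation factor: 1.006 × 1.023 × 1.067 × 1.028 × 1.059 × 1.0585 × 1.038 ≈ 1.31346.
Nominal growth factor: 1.69000. Real growth factor = 1.69000 / 1.31346 ≈ 1.28668.
Annualized: 1.28668^(1/7) − 1 ≈ 0.03667.

3.67%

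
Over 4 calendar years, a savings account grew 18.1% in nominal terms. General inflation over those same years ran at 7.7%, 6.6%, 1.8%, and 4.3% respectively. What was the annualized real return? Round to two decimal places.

-0.79%

Cumulative inflation factor: 1.077 × 1.066 × 1.018 × 1.043 ≈ 1.21900.
Nominal growth factor: 1.18100. Real growth factor = 1.18100 / 1.21900 ≈ 0.96882.
Annualized: 0.96882^(1/4) − 1 ≈ -0.00789.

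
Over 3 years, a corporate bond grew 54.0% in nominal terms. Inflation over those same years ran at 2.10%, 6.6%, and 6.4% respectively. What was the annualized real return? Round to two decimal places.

9.97%

Cumulative inflation factor: 1.0210 × 1.066 × 1.064 ≈ 1.15804.
Nominal growth factor: 1.54000. Real growth factor = 1.54000 / 1.15804 ≈ 1.32983.
Annualized: 1.32983^(1/3) − 1 ≈ 0.09968.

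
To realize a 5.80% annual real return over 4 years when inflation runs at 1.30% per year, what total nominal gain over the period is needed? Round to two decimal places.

31.94%

Required annual nominal rate: (1+5.80%)(1+1.30%) − 1 = 7.1754%.
Cumulative over 4 years: (1 + 0.071754)^4 − 1 ≈ 0.31941.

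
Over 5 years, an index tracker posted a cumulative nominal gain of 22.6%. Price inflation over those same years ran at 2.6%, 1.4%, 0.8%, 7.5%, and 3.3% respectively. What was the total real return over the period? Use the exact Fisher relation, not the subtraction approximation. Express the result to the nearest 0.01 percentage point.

5.28%

Cumulative inflation factor: 1.026 × 1.014 × 1.008 × 1.075 × 1.033 ≈ 1.16454.
Nominal growth factor: 1.22600. Real growth factor = 1.22600 / 1.16454 ≈ 1.05278.
Total real return ≈ 5.2776%.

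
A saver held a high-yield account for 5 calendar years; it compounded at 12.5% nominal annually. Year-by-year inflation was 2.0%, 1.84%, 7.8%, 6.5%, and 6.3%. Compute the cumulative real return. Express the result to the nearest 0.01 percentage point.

Cumulative inflation factor: 1.020 × 1.0184 × 1.078 × 1.065 × 1.063 ≈ 1.26771.
Nominal growth factor: 1.80203. Real growth factor = 1.80203 / 1.26771 ≈ 1.42149.
Total real return ≈ 42.1485%.

42.15%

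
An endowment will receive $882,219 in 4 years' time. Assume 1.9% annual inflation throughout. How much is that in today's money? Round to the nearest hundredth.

Price-level factor over 4 years: (1 + 1.9%)^4 ≈ 1.0781935663.
Purchasing power today: $882,219 divided by that factor.

$818,238.05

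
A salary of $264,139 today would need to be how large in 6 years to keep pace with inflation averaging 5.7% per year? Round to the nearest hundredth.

$368,368.47

Cumulative price-level factor: (1+5.7%)^6 ≈ 1.3946008445.
Multiplying $264,139 by the price-level factor gives the future nominal sum.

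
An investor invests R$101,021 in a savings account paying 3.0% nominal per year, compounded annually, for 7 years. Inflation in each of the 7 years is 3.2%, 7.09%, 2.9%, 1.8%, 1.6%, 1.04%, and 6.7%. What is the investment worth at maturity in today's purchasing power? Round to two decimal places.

R$97,978.10

Nominal value at maturity: R$101,021 × (1 + 3.0%)^7 ≈ R$124,243.09.
Price-level factor over 7 years: 1.032 × 1.0709 × 1.029 × 1.018 × 1.016 × 1.0104 × 1.067 ≈ 1.2680700158.
Dividing the nominal maturity value by the price-level factor gives the value in today's money.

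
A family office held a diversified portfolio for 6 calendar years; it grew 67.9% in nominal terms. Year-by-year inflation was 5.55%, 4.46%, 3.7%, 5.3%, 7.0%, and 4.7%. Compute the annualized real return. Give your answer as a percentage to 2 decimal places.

Cumulative inflation factor: 1.0555 × 1.0446 × 1.037 × 1.053 × 1.070 × 1.047 ≈ 1.34879.
Nominal growth factor: 1.67900. Real growth factor = 1.67900 / 1.34879 ≈ 1.24482.
Annualized: 1.24482^(1/6) − 1 ≈ 0.03717.

3.72%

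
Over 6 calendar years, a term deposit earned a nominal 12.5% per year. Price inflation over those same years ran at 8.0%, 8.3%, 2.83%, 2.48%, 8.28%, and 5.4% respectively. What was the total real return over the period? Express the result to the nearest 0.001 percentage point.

Cumulative inflation factor: 1.080 × 1.083 × 1.0283 × 1.0248 × 1.0828 × 1.054 ≈ 1.40670.
Nominal growth factor: 2.02729. Real growth factor = 2.02729 / 1.40670 ≈ 1.44117.
Total real return ≈ 44.1170%.

44.117%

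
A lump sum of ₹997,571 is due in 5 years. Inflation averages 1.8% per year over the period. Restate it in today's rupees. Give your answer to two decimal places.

₹912,441.28

Price-level factor over 5 years: (1 + 1.8%)^5 ≈ 1.0932988468.
Purchasing power today: ₹997,571 divided by that factor.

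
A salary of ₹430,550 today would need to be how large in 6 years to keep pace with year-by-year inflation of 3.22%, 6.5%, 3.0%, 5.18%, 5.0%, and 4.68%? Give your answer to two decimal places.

₹563,586.34

Cumulative price-level factor: 1.0322 × 1.065 × 1.030 × 1.0518 × 1.050 × 1.0468 ≈ 1.3089916214.
Multiplying ₹430,550 by the price-level factor gives the future nominal sum.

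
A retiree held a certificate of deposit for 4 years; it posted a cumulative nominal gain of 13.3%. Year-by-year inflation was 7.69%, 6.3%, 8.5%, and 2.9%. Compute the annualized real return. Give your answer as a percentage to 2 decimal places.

-2.97%

Cumulative inflation factor: 1.0769 × 1.063 × 1.085 × 1.029 ≈ 1.27807.
Nominal growth factor: 1.13300. Real growth factor = 1.13300 / 1.27807 ≈ 0.88649.
Annualized: 0.88649^(1/4) − 1 ≈ -0.02967.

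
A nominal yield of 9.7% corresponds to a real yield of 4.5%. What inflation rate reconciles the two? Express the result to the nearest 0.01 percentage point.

4.98%

From (1+r_nom) = (1+r_real)(1+π), we get 1+π = (1 + 9.7%)/(1 + 4.5%) = 1.097/1.045 ≈ 1.04976.
So π ≈ 4.9761%.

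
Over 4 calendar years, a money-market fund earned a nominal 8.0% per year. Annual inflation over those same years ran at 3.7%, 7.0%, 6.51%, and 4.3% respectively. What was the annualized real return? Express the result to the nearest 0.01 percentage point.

2.50%

Cumulative inflation factor: 1.037 × 1.070 × 1.0651 × 1.043 ≈ 1.23264.
Nominal growth factor: 1.36049. Real growth factor = 1.36049 / 1.23264 ≈ 1.10372.
Annualized: 1.10372^(1/4) − 1 ≈ 0.02498.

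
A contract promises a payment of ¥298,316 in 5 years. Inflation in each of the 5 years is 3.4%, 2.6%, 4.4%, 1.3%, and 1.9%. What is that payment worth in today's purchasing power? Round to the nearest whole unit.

Price-level factor over 5 years: 1.034 × 1.026 × 1.044 × 1.013 × 1.019 ≈ 1.1432784767.
Purchasing power today: ¥298,316 divided by that factor.

¥260,930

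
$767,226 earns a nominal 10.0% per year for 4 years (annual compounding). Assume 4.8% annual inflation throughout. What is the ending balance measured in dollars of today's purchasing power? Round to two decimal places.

Nominal value at maturity: $767,226 × (1 + 10.0%)^4 ≈ $1,123,295.59.
Price-level factor over 4 years: (1 + 4.8%)^4 ≈ 1.2062716764.
The maturity value deflated by that factor is the answer in today's purchasing power.

$931,212.77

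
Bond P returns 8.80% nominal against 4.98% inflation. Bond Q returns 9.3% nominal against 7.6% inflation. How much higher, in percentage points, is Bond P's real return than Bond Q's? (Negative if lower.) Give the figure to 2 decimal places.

Bond P real return: 1.0880/1.0498 − 1 = 3.639%.
Bond Q real return: 1.093/1.076 − 1 = 1.580%.
Difference: 3.639 − 1.580 = 2.059 pp.

2.06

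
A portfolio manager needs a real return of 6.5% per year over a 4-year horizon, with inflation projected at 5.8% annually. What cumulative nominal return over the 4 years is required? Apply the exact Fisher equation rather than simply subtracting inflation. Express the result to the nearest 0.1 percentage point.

Required annual nominal rate: (1+6.5%)(1+5.8%) − 1 = 12.677%.
Cumulative over 4 years: (1 + 0.12677)^4 − 1 ≈ 0.61191.

61.2%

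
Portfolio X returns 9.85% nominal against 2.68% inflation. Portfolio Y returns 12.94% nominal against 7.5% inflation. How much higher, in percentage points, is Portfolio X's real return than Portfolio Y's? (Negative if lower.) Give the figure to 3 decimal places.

Portfolio X real return: 1.0985/1.0268 − 1 = 6.9829%.
Portfolio Y real return: 1.1294/1.075 − 1 = 5.0605%.
Difference: 6.9829 − 5.0605 = 1.9224 pp.

1.922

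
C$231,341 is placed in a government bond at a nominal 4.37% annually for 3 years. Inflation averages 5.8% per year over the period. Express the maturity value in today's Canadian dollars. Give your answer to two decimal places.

C$222,086.75

Nominal value at maturity: C$231,341 × (1 + 4.37%)^3 ≈ C$263,014.48.
Price-level factor over 3 years: (1 + 5.8%)^3 = 1.184287112.
The maturity value deflated by that factor is the answer in today's purchasing power.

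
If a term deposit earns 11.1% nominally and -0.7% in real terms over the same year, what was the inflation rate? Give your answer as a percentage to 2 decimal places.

From (1+r_nom) = (1+r_real)(1+π), we get 1+π = (1 + 11.1%)/(1 − 0.7%) = 1.111/0.993 ≈ 1.11883.
So π ≈ 11.8832%.

11.88%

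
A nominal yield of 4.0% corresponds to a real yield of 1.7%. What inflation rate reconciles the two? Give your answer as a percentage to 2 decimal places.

From (1+r_nom) = (1+r_real)(1+π), we get 1+π = (1 + 4.0%)/(1 + 1.7%) = 1.040/1.017 ≈ 1.02262.
So π ≈ 2.2616%.

2.26%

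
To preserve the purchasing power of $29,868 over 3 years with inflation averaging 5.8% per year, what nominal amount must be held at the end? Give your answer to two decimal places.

Cumulative price-level factor: (1+5.8%)^3 = 1.184287112.
The nominal amount required is $29,868 scaled up by that factor.

$35,372.29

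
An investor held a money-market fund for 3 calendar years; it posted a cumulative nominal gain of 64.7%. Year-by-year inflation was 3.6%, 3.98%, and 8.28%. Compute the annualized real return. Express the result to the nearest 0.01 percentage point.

Cumulative inflation factor: 1.036 × 1.0398 × 1.0828 ≈ 1.16643.
Nominal growth factor: 1.64700. Real growth factor = 1.64700 / 1.16643 ≈ 1.41200.
Annualized: 1.41200^(1/3) − 1 ≈ 0.12188.

12.19%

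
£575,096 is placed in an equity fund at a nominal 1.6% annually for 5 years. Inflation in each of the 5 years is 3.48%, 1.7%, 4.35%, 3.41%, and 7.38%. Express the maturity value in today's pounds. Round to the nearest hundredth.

£510,567.45

Nominal value at maturity: £575,096 × (1 + 1.6%)^5 ≈ £622,599.67.
Price-level factor over 5 years: 1.0348 × 1.017 × 1.0435 × 1.0341 × 1.0738 ≈ 1.2194268803.
Dividing the nominal maturity value by the price-level factor gives the value in today's money.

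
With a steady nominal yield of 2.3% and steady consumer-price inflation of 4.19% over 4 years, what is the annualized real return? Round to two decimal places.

With constant rates the annual real return is the same each year: (1+2.3%)/(1+4.19%) − 1 = -0.01814.

-1.81%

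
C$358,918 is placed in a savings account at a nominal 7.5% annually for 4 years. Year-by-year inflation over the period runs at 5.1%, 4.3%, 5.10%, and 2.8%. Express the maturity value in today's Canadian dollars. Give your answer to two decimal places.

Nominal value at maturity: C$358,918 × (1 + 7.5%)^4 ≈ C$479,323.91.
Price-level factor over 4 years: 1.051 × 1.043 × 1.0510 × 1.028 ≈ 1.1843576106.
Dividing the nominal maturity value by the price-level factor gives the value in today's money.

C$404,712.15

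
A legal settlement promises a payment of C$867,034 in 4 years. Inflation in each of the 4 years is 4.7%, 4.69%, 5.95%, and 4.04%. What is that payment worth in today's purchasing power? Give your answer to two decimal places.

Price-level factor over 4 years: 1.047 × 1.0469 × 1.0595 × 1.0404 ≈ 1.2082399351.
Purchasing power today: C$867,034 divided by that factor.

C$717,600.85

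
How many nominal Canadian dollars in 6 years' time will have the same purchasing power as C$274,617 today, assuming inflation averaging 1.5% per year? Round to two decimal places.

C$300,278.11

Cumulative price-level factor: (1+1.5%)^6 ≈ 1.0934432639.
Multiplying C$274,617 by the price-level factor gives the future nominal sum.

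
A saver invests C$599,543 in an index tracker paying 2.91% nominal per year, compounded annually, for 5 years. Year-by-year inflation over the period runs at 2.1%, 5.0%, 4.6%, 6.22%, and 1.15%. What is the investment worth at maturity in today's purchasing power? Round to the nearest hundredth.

C$574,366.79

Nominal value at maturity: C$599,543 × (1 + 2.91%)^5 ≈ C$692,003.40.
Price-level factor over 5 years: 1.021 × 1.050 × 1.046 × 1.0622 × 1.0115 ≈ 1.2048109608.
The maturity value deflated by that factor is the answer in today's purchasing power.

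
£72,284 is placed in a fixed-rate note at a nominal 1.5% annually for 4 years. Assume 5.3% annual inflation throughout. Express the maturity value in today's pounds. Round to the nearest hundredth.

Nominal value at maturity: £72,284 × (1 + 1.5%)^4 ≈ £76,719.60.
Price-level factor over 4 years: (1 + 5.3%)^4 ≈ 1.2294573985.
Dividing the nominal maturity value by the price-level factor gives the value in today's money.

£62,401.19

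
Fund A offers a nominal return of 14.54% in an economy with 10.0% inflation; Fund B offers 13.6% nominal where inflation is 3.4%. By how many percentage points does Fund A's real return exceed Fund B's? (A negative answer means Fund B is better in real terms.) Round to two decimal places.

Fund A real return: 1.1454/1.100 − 1 = 4.127%.
Fund B real return: 1.136/1.034 − 1 = 9.865%.
Difference: 4.127 − 9.865 = -5.738 pp.

-5.74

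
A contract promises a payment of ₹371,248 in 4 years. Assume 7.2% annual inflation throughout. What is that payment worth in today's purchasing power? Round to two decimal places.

Price-level factor over 4 years: (1 + 7.2%)^4 ≈ 1.3206238659.
Purchasing power today: ₹371,248 divided by that factor.

₹281,115.62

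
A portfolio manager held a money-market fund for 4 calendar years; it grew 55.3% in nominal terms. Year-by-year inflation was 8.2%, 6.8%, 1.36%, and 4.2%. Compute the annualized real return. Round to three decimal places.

Cumulative inflation factor: 1.082 × 1.068 × 1.0136 × 1.042 ≈ 1.22049.
Nominal growth factor: 1.55300. Real growth factor = 1.55300 / 1.22049 ≈ 1.27244.
Annualized: 1.27244^(1/4) − 1 ≈ 0.06209.

6.209%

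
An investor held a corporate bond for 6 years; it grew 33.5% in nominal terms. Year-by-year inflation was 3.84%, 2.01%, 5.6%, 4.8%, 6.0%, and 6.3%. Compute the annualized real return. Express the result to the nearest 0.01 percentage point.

Cumulative inflation factor: 1.0384 × 1.0201 × 1.056 × 1.048 × 1.060 × 1.063 ≈ 1.32091.
Nominal growth factor: 1.33500. Real growth factor = 1.33500 / 1.32091 ≈ 1.01067.
Annualized: 1.01067^(1/6) − 1 ≈ 0.00177.

0.18%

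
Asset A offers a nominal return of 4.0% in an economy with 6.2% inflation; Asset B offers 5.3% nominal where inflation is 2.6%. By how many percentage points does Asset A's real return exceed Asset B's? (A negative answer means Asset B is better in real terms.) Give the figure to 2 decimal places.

-4.70

Asset A real return: 1.040/1.062 − 1 = -2.072%.
Asset B real return: 1.053/1.026 − 1 = 2.632%.
Difference: -2.072 − 2.632 = -4.704 pp.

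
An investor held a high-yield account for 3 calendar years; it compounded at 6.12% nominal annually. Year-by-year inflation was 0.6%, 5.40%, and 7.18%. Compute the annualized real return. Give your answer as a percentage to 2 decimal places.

Cumulative inflation factor: 1.006 × 1.0540 × 1.0718 ≈ 1.13646.
Nominal growth factor: 1.19507. Real growth factor = 1.19507 / 1.13646 ≈ 1.05157.
Annualized: 1.05157^(1/3) − 1 ≈ 0.01690.

1.69%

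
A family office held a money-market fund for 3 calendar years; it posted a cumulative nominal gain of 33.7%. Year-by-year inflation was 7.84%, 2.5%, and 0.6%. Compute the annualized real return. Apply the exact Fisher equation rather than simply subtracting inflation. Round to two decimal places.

6.34%

Cumulative inflation factor: 1.0784 × 1.025 × 1.006 ≈ 1.11199.
Nominal growth factor: 1.33700. Real growth factor = 1.33700 / 1.11199 ≈ 1.20235.
Annualized: 1.20235^(1/3) − 1 ≈ 0.06335.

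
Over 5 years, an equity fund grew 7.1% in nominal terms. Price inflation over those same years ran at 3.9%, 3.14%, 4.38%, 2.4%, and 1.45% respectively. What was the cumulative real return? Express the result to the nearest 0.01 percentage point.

-7.83%

Cumulative inflation factor: 1.039 × 1.0314 × 1.0438 × 1.024 × 1.0145 ≈ 1.16202.
Nominal growth factor: 1.07100. Real growth factor = 1.07100 / 1.16202 ≈ 0.92167.
Total real return ≈ -7.8326%.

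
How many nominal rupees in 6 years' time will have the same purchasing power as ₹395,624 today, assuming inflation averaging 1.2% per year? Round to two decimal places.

Cumulative price-level factor: (1+1.2%)^6 ≈ 1.0741948725.
Multiplying ₹395,624 by the price-level factor gives the future nominal sum.

₹424,977.27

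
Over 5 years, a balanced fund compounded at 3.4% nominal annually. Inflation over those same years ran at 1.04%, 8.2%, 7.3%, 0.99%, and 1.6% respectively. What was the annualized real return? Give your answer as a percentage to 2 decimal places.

Cumulative inflation factor: 1.0104 × 1.082 × 1.073 × 1.0099 × 1.016 ≈ 1.20363.
Nominal growth factor: 1.18196. Real growth factor = 1.18196 / 1.20363 ≈ 0.98200.
Annualized: 0.98200^(1/5) − 1 ≈ -0.00363.

-0.36%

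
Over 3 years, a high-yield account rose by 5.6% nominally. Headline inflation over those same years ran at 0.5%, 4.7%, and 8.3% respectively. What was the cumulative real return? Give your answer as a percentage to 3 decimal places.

-7.334%

Cumulative inflation factor: 1.005 × 1.047 × 1.083 ≈ 1.13957.
Nominal growth factor: 1.05600. Real growth factor = 1.05600 / 1.13957 ≈ 0.92666.
Total real return ≈ -7.3335%.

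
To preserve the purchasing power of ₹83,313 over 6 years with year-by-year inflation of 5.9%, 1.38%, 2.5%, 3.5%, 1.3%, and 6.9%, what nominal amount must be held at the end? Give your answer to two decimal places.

₹102,757.23

Cumulative price-level factor: 1.059 × 1.0138 × 1.025 × 1.035 × 1.013 × 1.069 ≈ 1.2333876990.
Multiplying ₹83,313 by the price-level factor gives the future nominal sum.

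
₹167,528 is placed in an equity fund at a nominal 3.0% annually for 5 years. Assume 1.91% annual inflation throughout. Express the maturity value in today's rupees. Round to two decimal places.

₹176,680.87

Nominal value at maturity: ₹167,528 × (1 + 3.0%)^5 ≈ ₹194,210.87.
Price-level factor over 5 years: (1 + 1.91%)^5 ≈ 1.0992184467.
Dividing the nominal maturity value by the price-level factor gives the value in today's money.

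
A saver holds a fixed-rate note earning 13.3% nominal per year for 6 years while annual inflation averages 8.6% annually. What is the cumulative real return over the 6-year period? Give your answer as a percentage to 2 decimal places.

The annual real rate is (1+13.3%)/(1+8.6%) − 1 = 4.3278%.
Compounded over 6 years: (1 + 0.043278)^6 − 1 ≈ 0.28944.

28.94%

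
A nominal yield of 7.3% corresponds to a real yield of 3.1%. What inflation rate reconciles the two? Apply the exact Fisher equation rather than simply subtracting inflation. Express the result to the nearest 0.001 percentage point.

4.074%

From (1+r_nom) = (1+r_real)(1+π), we get 1+π = (1 + 7.3%)/(1 + 3.1%) = 1.073/1.031 ≈ 1.04074.
So π ≈ 4.0737%.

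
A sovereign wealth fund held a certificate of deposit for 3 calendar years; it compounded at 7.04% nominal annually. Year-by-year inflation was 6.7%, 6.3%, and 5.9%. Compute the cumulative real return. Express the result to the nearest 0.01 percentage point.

2.10%

Cumulative inflation factor: 1.067 × 1.063 × 1.059 ≈ 1.20114.
Nominal growth factor: 1.22642. Real growth factor = 1.22642 / 1.20114 ≈ 1.02104.
Total real return ≈ 2.1044%.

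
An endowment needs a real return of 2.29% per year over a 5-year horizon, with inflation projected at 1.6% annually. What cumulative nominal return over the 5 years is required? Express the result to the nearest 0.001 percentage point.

21.237%

Required annual nominal rate: (1+2.29%)(1+1.6%) − 1 = 3.92664%.
Cumulative over 5 years: (1 + 0.0392664)^5 − 1 ≈ 0.21237.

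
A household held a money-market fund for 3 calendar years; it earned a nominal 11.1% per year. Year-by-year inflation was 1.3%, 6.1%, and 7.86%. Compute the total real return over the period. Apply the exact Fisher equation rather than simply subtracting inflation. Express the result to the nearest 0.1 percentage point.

18.3%

Cumulative inflation factor: 1.013 × 1.061 × 1.0786 ≈ 1.15927.
Nominal growth factor: 1.37133. Real growth factor = 1.37133 / 1.15927 ≈ 1.18292.
Total real return ≈ 18.2924%.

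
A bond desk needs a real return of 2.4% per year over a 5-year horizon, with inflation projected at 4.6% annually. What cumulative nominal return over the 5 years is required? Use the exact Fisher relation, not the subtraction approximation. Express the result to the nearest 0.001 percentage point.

Required annual nominal rate: (1+2.4%)(1+4.6%) − 1 = 7.1104%.
Cumulative over 5 years: (1 + 0.071104)^5 − 1 ≈ 0.40980.

40.980%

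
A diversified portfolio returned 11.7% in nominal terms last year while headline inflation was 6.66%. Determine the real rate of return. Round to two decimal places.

Real return via the Fisher equation: (1 + 11.7%)/(1 + 6.66%) − 1 = 1.117/1.0666 − 1 ≈ 0.04725.

4.73%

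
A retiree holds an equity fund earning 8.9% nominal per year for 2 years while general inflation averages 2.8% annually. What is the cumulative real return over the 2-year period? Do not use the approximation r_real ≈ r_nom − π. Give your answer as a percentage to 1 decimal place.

12.2%

The annual real rate is (1+8.9%)/(1+2.8%) − 1 = 5.9339%.
Compounded over 2 years: (1 + 0.059339)^2 − 1 ≈ 0.12220.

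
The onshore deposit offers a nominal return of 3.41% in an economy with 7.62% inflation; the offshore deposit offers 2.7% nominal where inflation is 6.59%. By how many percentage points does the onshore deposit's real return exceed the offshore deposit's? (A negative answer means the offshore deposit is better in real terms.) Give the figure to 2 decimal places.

-0.26

The onshore deposit real return: 1.0341/1.0762 − 1 = -3.912%.
The offshore deposit real return: 1.027/1.0659 − 1 = -3.649%.
Difference: -3.912 − (-3.649) = -0.263 pp.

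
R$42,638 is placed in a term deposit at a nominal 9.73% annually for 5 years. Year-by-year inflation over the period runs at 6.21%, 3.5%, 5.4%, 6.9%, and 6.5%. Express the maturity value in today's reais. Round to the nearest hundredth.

R$51,422.13

Nominal value at maturity: R$42,638 × (1 + 9.73%)^5 ≈ R$67,830.30.
Price-level factor over 5 years: 1.0621 × 1.035 × 1.054 × 1.069 × 1.065 ≈ 1.3190877357.
Dividing the nominal maturity value by the price-level factor gives the value in today's money.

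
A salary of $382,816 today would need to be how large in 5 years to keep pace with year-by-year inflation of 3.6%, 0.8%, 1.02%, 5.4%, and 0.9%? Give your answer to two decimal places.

Cumulative price-level factor: 1.036 × 1.008 × 1.0102 × 1.054 × 1.009 ≈ 1.1219136418.
Multiplying $382,816 by the price-level factor gives the future nominal sum.

$429,486.49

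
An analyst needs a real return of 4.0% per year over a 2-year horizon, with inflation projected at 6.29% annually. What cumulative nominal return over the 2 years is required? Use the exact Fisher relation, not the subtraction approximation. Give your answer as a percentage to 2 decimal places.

22.19%

Required annual nominal rate: (1+4.0%)(1+6.29%) − 1 = 10.5416%.
Cumulative over 2 years: (1 + 0.105416)^2 − 1 ≈ 0.22194.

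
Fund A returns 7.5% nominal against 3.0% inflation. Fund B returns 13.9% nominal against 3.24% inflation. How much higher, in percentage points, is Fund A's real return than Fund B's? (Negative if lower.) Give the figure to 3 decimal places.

Fund A real return: 1.075/1.030 − 1 = 4.3689%.
Fund B real return: 1.139/1.0324 − 1 = 10.3255%.
Difference: 4.3689 − 10.3255 = -5.9566 pp.

-5.957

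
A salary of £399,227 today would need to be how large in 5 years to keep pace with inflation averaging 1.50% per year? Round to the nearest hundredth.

Cumulative price-level factor: (1+1.50%)^5 ≈ 1.0772840039.
Multiplying £399,227 by the price-level factor gives the future nominal sum.

£430,080.86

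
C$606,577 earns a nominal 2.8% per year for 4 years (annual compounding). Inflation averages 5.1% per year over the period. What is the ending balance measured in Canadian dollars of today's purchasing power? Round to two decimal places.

C$555,197.54

Nominal value at maturity: C$606,577 × (1 + 2.8%)^4 ≈ C$677,420.60.
Price-level factor over 4 years: (1 + 5.1%)^4 ≈ 1.2201433692.
Dividing the nominal maturity value by the price-level factor gives the value in today's money.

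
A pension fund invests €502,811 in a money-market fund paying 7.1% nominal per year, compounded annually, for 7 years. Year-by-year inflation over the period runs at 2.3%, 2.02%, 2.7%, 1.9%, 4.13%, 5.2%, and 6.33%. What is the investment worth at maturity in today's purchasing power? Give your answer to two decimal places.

€638,819.35

Nominal value at maturity: €502,811 × (1 + 7.1%)^7 ≈ €812,701.51.
Price-level factor over 7 years: 1.023 × 1.0202 × 1.027 × 1.019 × 1.0413 × 1.052 × 1.0633 ≈ 1.2721930028.
The maturity value deflated by that factor is the answer in today's purchasing power.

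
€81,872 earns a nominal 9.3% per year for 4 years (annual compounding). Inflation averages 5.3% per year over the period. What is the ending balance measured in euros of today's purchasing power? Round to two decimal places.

€95,039.15

Nominal value at maturity: €81,872 × (1 + 9.3%)^4 ≈ €116,846.59.
Price-level factor over 4 years: (1 + 5.3%)^4 ≈ 1.2294573985.
The maturity value deflated by that factor is the answer in today's purchasing power.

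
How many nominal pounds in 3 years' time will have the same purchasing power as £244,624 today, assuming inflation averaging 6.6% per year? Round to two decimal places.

£296,326.63

Cumulative price-level factor: (1+6.6%)^3 = 1.211355496.
The nominal amount required is £244,624 scaled up by that factor.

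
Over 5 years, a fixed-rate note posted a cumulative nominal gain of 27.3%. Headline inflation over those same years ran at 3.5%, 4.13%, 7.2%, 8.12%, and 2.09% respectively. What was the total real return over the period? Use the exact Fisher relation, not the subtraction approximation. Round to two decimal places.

Cumulative inflation factor: 1.035 × 1.0413 × 1.072 × 1.0812 × 1.0209 ≈ 1.27526.
Nominal growth factor: 1.27300. Real growth factor = 1.27300 / 1.27526 ≈ 0.99822.
Total real return ≈ -0.1776%.

-0.18%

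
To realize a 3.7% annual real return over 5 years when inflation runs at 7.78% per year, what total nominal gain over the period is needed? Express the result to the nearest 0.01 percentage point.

Required annual nominal rate: (1+3.7%)(1+7.78%) − 1 = 11.76786%.
Cumulative over 5 years: (1 + 0.1176786)^5 − 1 ≈ 0.74415.

74.42%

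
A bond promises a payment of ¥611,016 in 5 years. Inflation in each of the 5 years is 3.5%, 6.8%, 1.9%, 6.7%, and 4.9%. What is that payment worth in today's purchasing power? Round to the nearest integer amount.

¥484,649

Price-level factor over 5 years: 1.035 × 1.068 × 1.019 × 1.067 × 1.049 ≈ 1.2607404703.
Purchasing power today: ¥611,016 divided by that factor.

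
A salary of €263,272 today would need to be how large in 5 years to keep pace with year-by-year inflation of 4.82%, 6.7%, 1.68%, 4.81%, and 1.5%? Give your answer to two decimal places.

Cumulative price-level factor: 1.0482 × 1.067 × 1.0168 × 1.0481 × 1.015 ≈ 1.2097980372.
Multiplying €263,272 by the price-level factor gives the future nominal sum.

€318,505.95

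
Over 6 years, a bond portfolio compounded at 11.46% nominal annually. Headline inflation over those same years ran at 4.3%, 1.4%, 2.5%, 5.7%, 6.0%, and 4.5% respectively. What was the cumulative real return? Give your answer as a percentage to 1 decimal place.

Cumulative inflation factor: 1.043 × 1.014 × 1.025 × 1.057 × 1.060 × 1.045 ≈ 1.26924.
Nominal growth factor: 1.91741. Real growth factor = 1.91741 / 1.26924 ≈ 1.51067.
Total real return ≈ 51.0675%.

51.1%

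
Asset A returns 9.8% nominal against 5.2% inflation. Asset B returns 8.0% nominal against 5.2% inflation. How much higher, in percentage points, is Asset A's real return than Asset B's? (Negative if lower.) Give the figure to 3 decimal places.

Asset A real return: 1.098/1.052 − 1 = 4.3726%.
Asset B real return: 1.080/1.052 − 1 = 2.6616%.
Difference: 4.3726 − 2.6616 = 1.7110 pp.

1.711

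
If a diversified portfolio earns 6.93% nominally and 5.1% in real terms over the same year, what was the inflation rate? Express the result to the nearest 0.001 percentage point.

1.741%

From (1+r_nom) = (1+r_real)(1+π), we get 1+π = (1 + 6.93%)/(1 + 5.1%) = 1.0693/1.051 ≈ 1.01741.
So π ≈ 1.7412%.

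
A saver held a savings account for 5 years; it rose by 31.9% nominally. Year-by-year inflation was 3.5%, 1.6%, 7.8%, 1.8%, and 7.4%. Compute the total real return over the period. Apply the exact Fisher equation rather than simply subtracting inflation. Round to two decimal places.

6.42%

Cumulative inflation factor: 1.035 × 1.016 × 1.078 × 1.018 × 1.074 ≈ 1.23938.
Nominal growth factor: 1.31900. Real growth factor = 1.31900 / 1.23938 ≈ 1.06424.
Total real return ≈ 6.4241%.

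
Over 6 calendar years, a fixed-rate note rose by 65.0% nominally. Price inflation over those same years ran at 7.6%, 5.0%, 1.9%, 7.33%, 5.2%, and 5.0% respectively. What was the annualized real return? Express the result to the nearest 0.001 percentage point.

Cumulative inflation factor: 1.076 × 1.050 × 1.019 × 1.0733 × 1.052 × 1.050 ≈ 1.36490.
Nominal growth factor: 1.65000. Real growth factor = 1.65000 / 1.36490 ≈ 1.20888.
Annualized: 1.20888^(1/6) − 1 ≈ 0.03212.

3.212%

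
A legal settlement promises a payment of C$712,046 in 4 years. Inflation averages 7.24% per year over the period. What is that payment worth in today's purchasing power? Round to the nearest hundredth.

C$538,369.97

Price-level factor over 4 years: (1 + 7.24%)^4 ≈ 1.3225960497.
Purchasing power today: C$712,046 divided by that factor.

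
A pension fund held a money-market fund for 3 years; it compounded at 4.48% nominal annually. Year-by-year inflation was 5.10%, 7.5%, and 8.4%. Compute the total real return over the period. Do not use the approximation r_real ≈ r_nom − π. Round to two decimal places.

-6.88%

Cumulative inflation factor: 1.0510 × 1.075 × 1.084 ≈ 1.22473.
Nominal growth factor: 1.14051. Real growth factor = 1.14051 / 1.22473 ≈ 0.93123.
Total real return ≈ -6.8766%.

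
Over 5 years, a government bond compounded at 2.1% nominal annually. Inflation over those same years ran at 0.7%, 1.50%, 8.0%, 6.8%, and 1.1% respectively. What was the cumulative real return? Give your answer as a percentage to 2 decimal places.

Cumulative inflation factor: 1.007 × 1.0150 × 1.080 × 1.068 × 1.011 ≈ 1.19191.
Nominal growth factor: 1.10950. Real growth factor = 1.10950 / 1.19191 ≈ 0.93087.
Total real return ≈ -6.9134%.

-6.91%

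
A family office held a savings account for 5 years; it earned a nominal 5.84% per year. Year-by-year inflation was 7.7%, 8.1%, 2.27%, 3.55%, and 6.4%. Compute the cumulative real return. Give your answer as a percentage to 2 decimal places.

1.24%

Cumulative inflation factor: 1.077 × 1.081 × 1.0227 × 1.0355 × 1.064 ≈ 1.31184.
Nominal growth factor: 1.32816. Real growth factor = 1.32816 / 1.31184 ≈ 1.01244.
Total real return ≈ 1.2436%.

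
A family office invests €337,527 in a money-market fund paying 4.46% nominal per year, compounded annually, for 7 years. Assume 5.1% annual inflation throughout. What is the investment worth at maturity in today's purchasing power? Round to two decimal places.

Nominal value at maturity: €337,527 × (1 + 4.46%)^7 ≈ €458,098.29.
Price-level factor over 7 years: (1 + 5.1%)^7 ≈ 1.4165079366.
Dividing the nominal maturity value by the price-level factor gives the value in today's money.

€323,399.73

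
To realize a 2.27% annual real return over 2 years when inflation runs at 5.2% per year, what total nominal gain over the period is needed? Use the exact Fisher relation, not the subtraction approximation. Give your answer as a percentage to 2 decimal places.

15.75%

Required annual nominal rate: (1+2.27%)(1+5.2%) − 1 = 7.58804%.
Cumulative over 2 years: (1 + 0.0758804)^2 − 1 ≈ 0.15752.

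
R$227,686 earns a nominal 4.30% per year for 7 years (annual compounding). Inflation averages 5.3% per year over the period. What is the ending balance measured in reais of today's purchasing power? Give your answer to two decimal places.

R$212,974.64

Nominal value at maturity: R$227,686 × (1 + 4.30%)^7 ≈ R$305,721.86.
Price-level factor over 7 years: (1 + 5.3%)^7 ≈ 1.4354848003.
Dividing the nominal maturity value by the price-level factor gives the value in today's money.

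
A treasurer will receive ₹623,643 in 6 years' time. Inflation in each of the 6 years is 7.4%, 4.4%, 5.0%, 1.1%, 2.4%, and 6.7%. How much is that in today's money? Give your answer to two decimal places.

₹479,541.77

Price-level factor over 6 years: 1.074 × 1.044 × 1.050 × 1.011 × 1.024 × 1.067 ≈ 1.3004977668.
Purchasing power today: ₹623,643 divided by that factor.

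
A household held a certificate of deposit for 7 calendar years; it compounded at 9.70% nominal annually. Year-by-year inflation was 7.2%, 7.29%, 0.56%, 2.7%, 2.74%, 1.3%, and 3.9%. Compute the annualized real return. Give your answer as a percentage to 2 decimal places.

Cumulative inflation factor: 1.072 × 1.0729 × 1.0056 × 1.027 × 1.0274 × 1.013 × 1.039 ≈ 1.28444.
Nominal growth factor: 1.91182. Real growth factor = 1.91182 / 1.28444 ≈ 1.48844.
Annualized: 1.48844^(1/7) − 1 ≈ 0.05846.

5.85%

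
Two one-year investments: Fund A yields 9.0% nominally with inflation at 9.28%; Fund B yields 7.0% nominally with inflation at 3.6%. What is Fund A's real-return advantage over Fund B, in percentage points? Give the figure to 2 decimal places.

-3.54

Fund A real return: 1.090/1.0928 − 1 = -0.256%.
Fund B real return: 1.070/1.036 − 1 = 3.282%.
Difference: -0.256 − 3.282 = -3.538 pp.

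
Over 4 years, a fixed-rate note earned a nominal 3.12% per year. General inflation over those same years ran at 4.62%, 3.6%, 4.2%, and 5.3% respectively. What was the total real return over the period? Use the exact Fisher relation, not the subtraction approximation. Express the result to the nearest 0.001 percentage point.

Cumulative inflation factor: 1.0462 × 1.036 × 1.042 × 1.053 ≈ 1.18924.
Nominal growth factor: 1.13076. Real growth factor = 1.13076 / 1.18924 ≈ 0.95083.
Total real return ≈ -4.9174%.

-4.917%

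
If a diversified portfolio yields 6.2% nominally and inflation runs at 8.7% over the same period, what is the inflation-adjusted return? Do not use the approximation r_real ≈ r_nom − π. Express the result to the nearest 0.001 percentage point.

Real return via the Fisher equation: (1 + 6.2%)/(1 + 8.7%) − 1 = 1.062/1.087 − 1 ≈ -0.02300.

-2.300%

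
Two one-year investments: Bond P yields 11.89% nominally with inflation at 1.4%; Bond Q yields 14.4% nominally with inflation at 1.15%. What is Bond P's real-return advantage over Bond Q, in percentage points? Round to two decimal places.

-2.75

Bond P real return: 1.1189/1.014 − 1 = 10.345%.
Bond Q real return: 1.144/1.0115 − 1 = 13.099%.
Difference: 10.345 − 13.099 = -2.754 pp.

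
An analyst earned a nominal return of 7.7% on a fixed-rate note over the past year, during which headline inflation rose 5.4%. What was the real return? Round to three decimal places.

2.182%

Real return via the Fisher equation: (1 + 7.7%)/(1 + 5.4%) − 1 = 1.077/1.054 − 1 ≈ 0.02182.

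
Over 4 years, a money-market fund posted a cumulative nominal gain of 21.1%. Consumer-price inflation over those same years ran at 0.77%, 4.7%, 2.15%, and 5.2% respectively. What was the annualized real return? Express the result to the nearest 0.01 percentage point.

Cumulative inflation factor: 1.0077 × 1.047 × 1.0215 × 1.052 ≈ 1.13379.
Nominal growth factor: 1.21100. Real growth factor = 1.21100 / 1.13379 ≈ 1.06810.
Annualized: 1.06810^(1/4) − 1 ≈ 0.01661.

1.66%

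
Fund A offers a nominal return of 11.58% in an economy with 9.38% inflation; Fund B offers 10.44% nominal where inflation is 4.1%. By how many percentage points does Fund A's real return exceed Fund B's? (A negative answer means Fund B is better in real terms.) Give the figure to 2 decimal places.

-4.08

Fund A real return: 1.1158/1.0938 − 1 = 2.011%.
Fund B real return: 1.1044/1.041 − 1 = 6.090%.
Difference: 2.011 − 6.090 = -4.079 pp.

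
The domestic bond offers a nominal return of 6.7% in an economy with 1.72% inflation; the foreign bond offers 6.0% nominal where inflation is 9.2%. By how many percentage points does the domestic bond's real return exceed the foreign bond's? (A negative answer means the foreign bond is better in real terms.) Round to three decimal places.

The domestic bond real return: 1.067/1.0172 − 1 = 4.8958%.
The foreign bond real return: 1.060/1.092 − 1 = -2.9304%.
Difference: 4.8958 − (-2.9304) = 7.8262 pp.

7.826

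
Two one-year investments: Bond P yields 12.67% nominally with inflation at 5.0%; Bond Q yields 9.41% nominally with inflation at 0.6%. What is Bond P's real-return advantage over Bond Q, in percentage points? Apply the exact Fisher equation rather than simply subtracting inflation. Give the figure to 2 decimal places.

Bond P real return: 1.1267/1.050 − 1 = 7.305%.
Bond Q real return: 1.0941/1.006 − 1 = 8.757%.
Difference: 7.305 − 8.757 = -1.452 pp.

-1.45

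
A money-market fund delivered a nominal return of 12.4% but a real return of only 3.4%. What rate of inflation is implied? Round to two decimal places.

8.70%

From (1+r_nom) = (1+r_real)(1+π), we get 1+π = (1 + 12.4%)/(1 + 3.4%) = 1.124/1.034 ≈ 1.08704.
So π ≈ 8.7041%.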